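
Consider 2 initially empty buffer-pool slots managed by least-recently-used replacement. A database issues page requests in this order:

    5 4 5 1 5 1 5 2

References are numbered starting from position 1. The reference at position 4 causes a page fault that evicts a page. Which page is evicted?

4

pos 1: 5 → miss, frames (5)
pos 2: 4 → miss, frames (5 4)
pos 3: 5 → hit
pos 4: 1 → miss, evict 4, frames (5 1)
At position 4, page 4 is evicted.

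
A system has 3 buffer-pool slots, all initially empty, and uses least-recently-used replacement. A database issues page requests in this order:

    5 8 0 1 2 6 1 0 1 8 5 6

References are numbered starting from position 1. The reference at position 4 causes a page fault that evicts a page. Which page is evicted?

5

pos 1: 5 → fault, frames (5)
pos 2: 8 → fault, frames (5 8)
pos 3: 0 → fault, frames (5 8 0)
pos 4: 1 → fault, evict 5, frames (8 0 1)
At position 4, page 5 is evicted.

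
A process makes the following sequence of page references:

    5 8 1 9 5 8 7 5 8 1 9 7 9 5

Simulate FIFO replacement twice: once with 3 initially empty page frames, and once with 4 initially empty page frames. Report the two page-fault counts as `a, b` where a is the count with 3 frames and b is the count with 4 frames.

3 frames: F F F F F F F . . F F . . F → 10 faults.
4 frames: F F F F . . F F F F F F . F → 11 faults.
11 > 10: adding a frame increased faults — Belady's anomaly.

10, 11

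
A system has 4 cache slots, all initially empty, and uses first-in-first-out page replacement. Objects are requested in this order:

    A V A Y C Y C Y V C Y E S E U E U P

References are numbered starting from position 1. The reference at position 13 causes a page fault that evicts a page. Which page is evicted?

pos 1: A → miss, frames (A)
pos 2: V → miss, frames (A V)
pos 3: A → hit
pos 4: Y → miss, frames (A V Y)
pos 5: C → miss, frames (A V Y C)
pos 6: Y → hit
pos 7: C → hit
pos 8: Y → hit
pos 9: V → hit
pos 10: C → hit
pos 11: Y → hit
pos 12: E → miss, evict A, frames (V Y C E)
pos 13: S → miss, evict V, frames (Y C E S)
At position 13, page V is evicted.

V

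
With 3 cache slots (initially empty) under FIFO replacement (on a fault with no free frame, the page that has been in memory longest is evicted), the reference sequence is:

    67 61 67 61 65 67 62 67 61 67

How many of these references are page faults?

67 -> miss, frames (67)
61 -> miss, frames (67 61)
67 -> hit
61 -> hit
65 -> miss, frames (67 61 65)
67 -> hit
62 -> miss, evict 67, frames (61 65 62)
67 -> miss, evict 61, frames (65 62 67)
61 -> miss, evict 65, frames (62 67 61)
67 -> hit
Page faults: 6.

6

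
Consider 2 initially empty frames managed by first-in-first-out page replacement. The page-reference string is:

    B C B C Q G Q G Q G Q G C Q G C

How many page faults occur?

8

B -> miss, frames (B)
C -> miss, frames (B C)
B -> hit
C -> hit
Q -> miss, evict B, frames (C Q)
G -> miss, evict C, frames (Q G)
Q -> hit
G -> hit
Q -> hit
G -> hit
Q -> hit
G -> hit
C -> miss, evict Q, frames (G C)
Q -> miss, evict G, frames (C Q)
G -> miss, evict C, frames (Q G)
C -> miss, evict Q, frames (G C)
Page faults: 8.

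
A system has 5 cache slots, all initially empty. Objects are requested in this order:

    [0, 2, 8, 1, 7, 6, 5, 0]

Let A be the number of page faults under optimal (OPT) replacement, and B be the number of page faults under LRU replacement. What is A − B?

-1

Under OPT: F F F F F F F . → 7 faults.
Under LRU: F F F F F F F F → 8 faults.
A − B = 7 − 8 = -1.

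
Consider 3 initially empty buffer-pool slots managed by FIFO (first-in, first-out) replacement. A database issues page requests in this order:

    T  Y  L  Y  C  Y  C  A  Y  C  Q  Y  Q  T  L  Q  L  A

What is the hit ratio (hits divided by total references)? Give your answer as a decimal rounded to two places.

T -> fault, frames [T]
Y -> fault, frames [T, Y]
L -> fault, frames [T, Y, L]
Y -> hit
C -> fault, evict T, frames [Y, L, C]
Y -> hit
C -> hit
A -> fault, evict Y, frames [L, C, A]
Y -> fault, evict L, frames [C, A, Y]
C -> hit
Q -> fault, evict C, frames [A, Y, Q]
Y -> hit
Q -> hit
T -> fault, evict A, frames [Y, Q, T]
L -> fault, evict Y, frames [Q, T, L]
Q -> hit
L -> hit
A -> fault, evict Q, frames [T, L, A]
Hits: 8 of 18 references → 8/18 = 0.4444.

0.44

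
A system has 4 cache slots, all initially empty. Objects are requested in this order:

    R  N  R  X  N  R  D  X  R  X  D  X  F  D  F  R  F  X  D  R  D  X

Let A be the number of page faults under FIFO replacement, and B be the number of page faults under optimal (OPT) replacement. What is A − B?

Under FIFO: F F . F . . F . . . . . F . . F . . . . . . → 6 faults.
Under OPT: F F . F . . F . . . . . F . . . . . . . . . → 5 faults.
A − B = 6 − 5 = 1.

1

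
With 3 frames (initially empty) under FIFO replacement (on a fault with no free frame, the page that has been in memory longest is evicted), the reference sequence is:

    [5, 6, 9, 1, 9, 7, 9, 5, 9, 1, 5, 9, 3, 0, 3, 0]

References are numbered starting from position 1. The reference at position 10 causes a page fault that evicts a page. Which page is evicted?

pos 1: 5 → fault, frames [5]
pos 2: 6 → fault, frames [5, 6]
pos 3: 9 → fault, frames [5, 6, 9]
pos 4: 1 → fault, evict 5, frames [6, 9, 1]
pos 5: 9 → hit
pos 6: 7 → fault, evict 6, frames [9, 1, 7]
pos 7: 9 → hit
pos 8: 5 → fault, evict 9, frames [1, 7, 5]
pos 9: 9 → fault, evict 1, frames [7, 5, 9]
pos 10: 1 → fault, evict 7, frames [5, 9, 1]
At position 10, page 7 is evicted.

7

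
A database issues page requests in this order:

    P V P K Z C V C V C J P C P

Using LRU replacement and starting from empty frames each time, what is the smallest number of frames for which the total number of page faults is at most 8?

f=1: 14 faults
f=2: 9 faults
f=3: 8 faults
f=4: 8 faults
f=5: 7 faults
f=6: 6 faults
Smallest f with faults ≤ 8 is 3.

3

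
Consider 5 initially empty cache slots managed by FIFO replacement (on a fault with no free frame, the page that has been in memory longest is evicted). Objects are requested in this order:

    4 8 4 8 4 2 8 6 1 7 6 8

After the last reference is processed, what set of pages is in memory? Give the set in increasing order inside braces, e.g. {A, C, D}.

4: fault, frames [4]
8: fault, frames [4, 8]
4: hit
8: hit
4: hit
2: fault, frames [4, 8, 2]
8: hit
6: fault, frames [4, 8, 2, 6]
1: fault, frames [4, 8, 2, 6, 1]
7: fault, evict 4, frames [8, 2, 6, 1, 7]
6: hit
8: hit

{1, 2, 6, 7, 8}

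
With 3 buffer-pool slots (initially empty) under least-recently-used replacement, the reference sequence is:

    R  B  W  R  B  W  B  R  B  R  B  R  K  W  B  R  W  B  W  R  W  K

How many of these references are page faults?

8

R → fault, frames [R]
B → fault, frames [R, B]
W → fault, frames [R, B, W]
R → hit
B → hit
W → hit
B → hit
R → hit
B → hit
R → hit
B → hit
R → hit
K → fault, evict W, frames [B, R, K]
W → fault, evict B, frames [R, K, W]
B → fault, evict R, frames [K, W, B]
R → fault, evict K, frames [W, B, R]
W → hit
B → hit
W → hit
R → hit
W → hit
K → fault, evict B, frames [R, W, K]
Page faults: 8.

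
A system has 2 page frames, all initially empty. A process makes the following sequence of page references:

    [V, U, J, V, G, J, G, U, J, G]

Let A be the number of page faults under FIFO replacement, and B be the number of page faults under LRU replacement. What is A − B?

-1

Under FIFO: F F F F F F . F . F → 8 faults.
Under LRU: F F F F F F . F F F → 9 faults.
A − B = 8 − 9 = -1.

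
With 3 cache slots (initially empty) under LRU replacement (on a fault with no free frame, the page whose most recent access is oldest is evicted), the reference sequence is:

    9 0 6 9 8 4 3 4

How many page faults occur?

9: miss, frames [9]
0: miss, frames [9, 0]
6: miss, frames [9, 0, 6]
9: hit
8: miss, evict 0, frames [6, 9, 8]
4: miss, evict 6, frames [9, 8, 4]
3: miss, evict 9, frames [8, 4, 3]
4: hit
Page faults: 6.

6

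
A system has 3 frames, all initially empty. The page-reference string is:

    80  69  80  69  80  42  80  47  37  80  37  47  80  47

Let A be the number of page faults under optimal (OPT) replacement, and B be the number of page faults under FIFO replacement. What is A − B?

Under OPT: F F . . . F . F F . . . . . → 5 faults.
Under FIFO: F F . . . F . F F F . . . . → 6 faults.
A − B = 5 − 6 = -1.

-1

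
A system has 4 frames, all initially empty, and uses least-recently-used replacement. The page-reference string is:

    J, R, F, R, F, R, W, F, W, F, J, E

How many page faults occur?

J → miss, frames {J}
R → miss, frames {J,R}
F → miss, frames {J,R,F}
R → hit
F → hit
R → hit
W → miss, frames {J,F,R,W}
F → hit
W → hit
F → hit
J → hit
E → miss, evict R, frames {W,F,J,E}
Page faults: 5.

5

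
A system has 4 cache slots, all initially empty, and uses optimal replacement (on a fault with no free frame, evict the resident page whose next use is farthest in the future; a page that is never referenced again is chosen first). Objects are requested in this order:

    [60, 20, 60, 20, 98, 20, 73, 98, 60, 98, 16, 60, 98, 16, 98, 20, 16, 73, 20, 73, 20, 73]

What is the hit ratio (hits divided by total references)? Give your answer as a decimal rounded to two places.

60: miss, frames (60)
20: miss, frames (60 20)
60: hit
20: hit
98: miss, frames (60 20 98)
20: hit
73: miss, frames (60 20 98 73)
98: hit
60: hit
98: hit
16: miss, evict 73, frames (60 20 98 16)
60: hit
98: hit
16: hit
98: hit
20: hit
16: hit
73: miss, evict 16, frames (60 20 98 73)
20: hit
73: hit
20: hit
73: hit
Hits: 16 of 22 references → 16/22 = 0.7273.

0.73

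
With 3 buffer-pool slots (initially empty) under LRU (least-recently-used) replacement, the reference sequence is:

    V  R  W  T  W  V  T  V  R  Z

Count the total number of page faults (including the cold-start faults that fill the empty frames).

7

V -> miss, frames {V}
R -> miss, frames {V,R}
W -> miss, frames {V,R,W}
T -> miss, evict V, frames {R,W,T}
W -> hit
V -> miss, evict R, frames {T,W,V}
T -> hit
V -> hit
R -> miss, evict W, frames {T,V,R}
Z -> miss, evict T, frames {V,R,Z}
Page faults: 7.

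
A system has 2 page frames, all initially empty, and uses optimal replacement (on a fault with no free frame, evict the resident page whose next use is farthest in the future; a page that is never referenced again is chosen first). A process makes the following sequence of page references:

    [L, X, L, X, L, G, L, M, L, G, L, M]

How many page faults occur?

6

L: miss, frames {L}
X: miss, frames {L,X}
L: hit
X: hit
L: hit
G: miss, evict X, frames {L,G}
L: hit
M: miss, evict G, frames {L,M}
L: hit
G: miss, evict M, frames {L,G}
L: hit
M: miss, evict G, frames {L,M}
Page faults: 6.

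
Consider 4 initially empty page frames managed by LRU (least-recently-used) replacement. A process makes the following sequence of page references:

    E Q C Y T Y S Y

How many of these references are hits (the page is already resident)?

2

E → fault, frames (E)
Q → fault, frames (E Q)
C → fault, frames (E Q C)
Y → fault, frames (E Q C Y)
T → fault, evict E, frames (Q C Y T)
Y → hit
S → fault, evict Q, frames (C T Y S)
Y → hit
Hits: 2.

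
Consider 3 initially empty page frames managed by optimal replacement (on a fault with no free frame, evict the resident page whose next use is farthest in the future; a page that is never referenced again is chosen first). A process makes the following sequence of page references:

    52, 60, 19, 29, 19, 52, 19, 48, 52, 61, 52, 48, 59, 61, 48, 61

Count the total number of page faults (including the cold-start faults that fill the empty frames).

7

52: fault, frames [52]
60: fault, frames [52, 60]
19: fault, frames [52, 60, 19]
29: fault, evict 60, frames [52, 19, 29]
19: hit
52: hit
19: hit
48: fault, evict 29, frames [52, 19, 48]
52: hit
61: fault, evict 19, frames [52, 48, 61]
52: hit
48: hit
59: fault, evict 52, frames [48, 61, 59]
61: hit
48: hit
61: hit
Page faults: 7.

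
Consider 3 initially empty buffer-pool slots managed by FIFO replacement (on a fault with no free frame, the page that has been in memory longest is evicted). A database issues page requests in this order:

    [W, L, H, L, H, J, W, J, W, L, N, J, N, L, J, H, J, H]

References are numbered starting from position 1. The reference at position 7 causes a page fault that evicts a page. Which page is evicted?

L

pos 1: W: miss, frames [W]
pos 2: L: miss, frames [W, L]
pos 3: H: miss, frames [W, L, H]
pos 4: L: hit
pos 5: H: hit
pos 6: J: miss, evict W, frames [L, H, J]
pos 7: W: miss, evict L, frames [H, J, W]
At position 7, page L is evicted.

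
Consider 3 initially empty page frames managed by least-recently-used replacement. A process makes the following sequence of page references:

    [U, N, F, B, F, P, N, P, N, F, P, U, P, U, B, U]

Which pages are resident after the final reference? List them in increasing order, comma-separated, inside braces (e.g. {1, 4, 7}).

{B, P, U}

U -> miss, frames [U]
N -> miss, frames [U, N]
F -> miss, frames [U, N, F]
B -> miss, evict U, frames [N, F, B]
F -> hit
P -> miss, evict N, frames [B, F, P]
N -> miss, evict B, frames [F, P, N]
P -> hit
N -> hit
F -> hit
P -> hit
U -> miss, evict N, frames [F, P, U]
P -> hit
U -> hit
B -> miss, evict F, frames [P, U, B]
U -> hit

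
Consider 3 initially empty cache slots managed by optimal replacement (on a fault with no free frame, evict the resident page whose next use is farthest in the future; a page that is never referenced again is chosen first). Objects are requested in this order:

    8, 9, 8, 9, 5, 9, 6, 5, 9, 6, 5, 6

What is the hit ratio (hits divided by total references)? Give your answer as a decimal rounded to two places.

8 -> miss, frames [8]
9 -> miss, frames [8, 9]
8 -> hit
9 -> hit
5 -> miss, frames [8, 9, 5]
9 -> hit
6 -> miss, evict 8, frames [9, 5, 6]
5 -> hit
9 -> hit
6 -> hit
5 -> hit
6 -> hit
Hits: 8 of 12 references → 8/12 = 0.6667.

0.67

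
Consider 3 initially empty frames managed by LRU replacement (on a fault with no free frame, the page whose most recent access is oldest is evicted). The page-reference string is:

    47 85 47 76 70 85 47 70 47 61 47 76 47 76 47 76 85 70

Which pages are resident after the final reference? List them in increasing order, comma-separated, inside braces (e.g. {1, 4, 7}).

{70, 76, 85}

47: fault, frames [47]
85: fault, frames [47, 85]
47: hit
76: fault, frames [85, 47, 76]
70: fault, evict 85, frames [47, 76, 70]
85: fault, evict 47, frames [76, 70, 85]
47: fault, evict 76, frames [70, 85, 47]
70: hit
47: hit
61: fault, evict 85, frames [70, 47, 61]
47: hit
76: fault, evict 70, frames [61, 47, 76]
47: hit
76: hit
47: hit
76: hit
85: fault, evict 61, frames [47, 76, 85]
70: fault, evict 47, frames [76, 85, 70]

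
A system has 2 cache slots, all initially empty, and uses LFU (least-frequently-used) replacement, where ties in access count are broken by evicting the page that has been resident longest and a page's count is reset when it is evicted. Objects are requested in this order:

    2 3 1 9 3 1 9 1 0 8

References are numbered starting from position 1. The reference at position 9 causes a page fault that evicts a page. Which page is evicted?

9

pos 1: 2 -> miss, frames [2]
pos 2: 3 -> miss, frames [2, 3]
pos 3: 1 -> miss, evict 2, frames [3, 1]
pos 4: 9 -> miss, evict 3, frames [1, 9]
pos 5: 3 -> miss, evict 1, frames [9, 3]
pos 6: 1 -> miss, evict 9, frames [3, 1]
pos 7: 9 -> miss, evict 3, frames [1, 9]
pos 8: 1 -> hit
pos 9: 0 -> miss, evict 9, frames [1, 0]
At position 9, page 9 is evicted.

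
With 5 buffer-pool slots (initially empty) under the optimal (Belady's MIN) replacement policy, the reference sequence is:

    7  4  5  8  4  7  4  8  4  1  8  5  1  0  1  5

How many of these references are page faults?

6

7 -> miss, frames [7]
4 -> miss, frames [7, 4]
5 -> miss, frames [7, 4, 5]
8 -> miss, frames [7, 4, 5, 8]
4 -> hit
7 -> hit
4 -> hit
8 -> hit
4 -> hit
1 -> miss, frames [7, 4, 5, 8, 1]
8 -> hit
5 -> hit
1 -> hit
0 -> miss, evict 8, frames [7, 4, 5, 1, 0]
1 -> hit
5 -> hit
Page faults: 6.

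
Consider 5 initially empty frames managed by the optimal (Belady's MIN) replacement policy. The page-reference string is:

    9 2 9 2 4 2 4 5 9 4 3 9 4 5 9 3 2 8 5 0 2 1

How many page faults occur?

9: miss, frames [9]
2: miss, frames [9, 2]
9: hit
2: hit
4: miss, frames [9, 2, 4]
2: hit
4: hit
5: miss, frames [9, 2, 4, 5]
9: hit
4: hit
3: miss, frames [9, 2, 4, 5, 3]
9: hit
4: hit
5: hit
9: hit
3: hit
2: hit
8: miss, evict 3, frames [9, 2, 4, 5, 8]
5: hit
0: miss, evict 8, frames [9, 2, 4, 5, 0]
2: hit
1: miss, evict 0, frames [9, 2, 4, 5, 1]
Page faults: 8.

8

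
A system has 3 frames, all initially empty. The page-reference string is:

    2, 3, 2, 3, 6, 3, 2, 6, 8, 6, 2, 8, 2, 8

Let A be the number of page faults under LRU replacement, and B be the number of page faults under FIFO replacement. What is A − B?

-1

Under LRU: F F . . F . . . F . . . . . → 4 faults.
Under FIFO: F F . . F . . . F . F . . . → 5 faults.
A − B = 4 − 5 = -1.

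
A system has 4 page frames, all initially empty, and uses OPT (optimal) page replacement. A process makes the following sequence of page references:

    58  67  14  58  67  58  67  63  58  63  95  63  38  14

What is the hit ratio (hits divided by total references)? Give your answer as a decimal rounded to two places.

0.57

58: miss, frames [58]
67: miss, frames [58, 67]
14: miss, frames [58, 67, 14]
58: hit
67: hit
58: hit
67: hit
63: miss, frames [58, 67, 14, 63]
58: hit
63: hit
95: miss, evict 67, frames [58, 14, 63, 95]
63: hit
38: miss, evict 95, frames [58, 14, 63, 38]
14: hit
Hits: 8 of 14 references → 8/14 = 0.5714.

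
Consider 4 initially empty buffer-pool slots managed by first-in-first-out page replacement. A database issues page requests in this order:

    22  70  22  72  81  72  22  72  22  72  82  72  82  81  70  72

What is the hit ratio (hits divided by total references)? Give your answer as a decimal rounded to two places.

22 -> fault, frames {22}
70 -> fault, frames {22,70}
22 -> hit
72 -> fault, frames {22,70,72}
81 -> fault, frames {22,70,72,81}
72 -> hit
22 -> hit
72 -> hit
22 -> hit
72 -> hit
82 -> fault, evict 22, frames {70,72,81,82}
72 -> hit
82 -> hit
81 -> hit
70 -> hit
72 -> hit
Hits: 11 of 16 references → 11/16 = 0.6875.

0.69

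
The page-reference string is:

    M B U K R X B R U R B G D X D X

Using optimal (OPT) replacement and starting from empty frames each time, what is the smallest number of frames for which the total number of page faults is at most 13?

f=1: 16 faults
f=2: 12 faults
f=3: 10 faults
f=4: 8 faults
f=5: 8 faults
f=6: 8 faults
f=7: 8 faults
f=8: 8 faults
Smallest f with faults ≤ 13 is 2.

2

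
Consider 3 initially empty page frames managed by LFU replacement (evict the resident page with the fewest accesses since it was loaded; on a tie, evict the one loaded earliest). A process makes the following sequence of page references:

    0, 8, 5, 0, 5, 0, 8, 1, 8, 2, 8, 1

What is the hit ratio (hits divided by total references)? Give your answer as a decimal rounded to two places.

0.33

0 -> fault, frames (0)
8 -> fault, frames (0 8)
5 -> fault, frames (0 8 5)
0 -> hit
5 -> hit
0 -> hit
8 -> hit
1 -> fault, evict 8, frames (0 5 1)
8 -> fault, evict 1, frames (0 5 8)
2 -> fault, evict 8, frames (0 5 2)
8 -> fault, evict 2, frames (0 5 8)
1 -> fault, evict 8, frames (0 5 1)
Hits: 4 of 12 references → 4/12 = 0.3333.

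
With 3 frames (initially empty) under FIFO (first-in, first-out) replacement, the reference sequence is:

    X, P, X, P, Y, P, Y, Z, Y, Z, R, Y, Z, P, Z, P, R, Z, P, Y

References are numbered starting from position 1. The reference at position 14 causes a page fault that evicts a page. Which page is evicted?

Y

pos 1: X: miss, frames {X}
pos 2: P: miss, frames {X,P}
pos 3: X: hit
pos 4: P: hit
pos 5: Y: miss, frames {X,P,Y}
pos 6: P: hit
pos 7: Y: hit
pos 8: Z: miss, evict X, frames {P,Y,Z}
pos 9: Y: hit
pos 10: Z: hit
pos 11: R: miss, evict P, frames {Y,Z,R}
pos 12: Y: hit
pos 13: Z: hit
pos 14: P: miss, evict Y, frames {Z,R,P}
At position 14, page Y is evicted.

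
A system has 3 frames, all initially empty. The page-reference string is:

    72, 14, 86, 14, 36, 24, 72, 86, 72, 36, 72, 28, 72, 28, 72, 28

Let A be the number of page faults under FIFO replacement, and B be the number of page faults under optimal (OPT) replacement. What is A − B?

3

Under FIFO: F F F . F F F F . F . F F . . . → 10 faults.
Under OPT: F F F . F F . . . F . F . . . . → 7 faults.
A − B = 10 − 7 = 3.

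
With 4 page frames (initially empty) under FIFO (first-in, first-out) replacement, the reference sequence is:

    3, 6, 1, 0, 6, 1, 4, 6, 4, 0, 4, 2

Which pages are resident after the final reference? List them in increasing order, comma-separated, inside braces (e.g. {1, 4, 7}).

{0, 1, 2, 4}

3 → fault, frames (3)
6 → fault, frames (3 6)
1 → fault, frames (3 6 1)
0 → fault, frames (3 6 1 0)
6 → hit
1 → hit
4 → fault, evict 3, frames (6 1 0 4)
6 → hit
4 → hit
0 → hit
4 → hit
2 → fault, evict 6, frames (1 0 4 2)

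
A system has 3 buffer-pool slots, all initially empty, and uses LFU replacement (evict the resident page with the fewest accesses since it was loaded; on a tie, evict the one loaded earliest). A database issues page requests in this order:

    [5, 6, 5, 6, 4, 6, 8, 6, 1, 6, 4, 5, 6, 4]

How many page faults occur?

6

5 → miss, frames [5]
6 → miss, frames [5, 6]
5 → hit
6 → hit
4 → miss, frames [5, 6, 4]
6 → hit
8 → miss, evict 4, frames [5, 6, 8]
6 → hit
1 → miss, evict 8, frames [5, 6, 1]
6 → hit
4 → miss, evict 1, frames [5, 6, 4]
5 → hit
6 → hit
4 → hit
Page faults: 6.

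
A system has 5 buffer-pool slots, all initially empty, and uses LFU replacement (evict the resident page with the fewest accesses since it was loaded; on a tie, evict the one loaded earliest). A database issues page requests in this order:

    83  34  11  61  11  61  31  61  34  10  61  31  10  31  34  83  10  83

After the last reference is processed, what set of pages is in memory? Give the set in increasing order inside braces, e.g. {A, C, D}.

{10, 31, 34, 61, 83}

83: miss, frames (83)
34: miss, frames (83 34)
11: miss, frames (83 34 11)
61: miss, frames (83 34 11 61)
11: hit
61: hit
31: miss, frames (83 34 11 61 31)
61: hit
34: hit
10: miss, evict 83, frames (34 11 61 31 10)
61: hit
31: hit
10: hit
31: hit
34: hit
83: miss, evict 11, frames (34 61 31 10 83)
10: hit
83: hit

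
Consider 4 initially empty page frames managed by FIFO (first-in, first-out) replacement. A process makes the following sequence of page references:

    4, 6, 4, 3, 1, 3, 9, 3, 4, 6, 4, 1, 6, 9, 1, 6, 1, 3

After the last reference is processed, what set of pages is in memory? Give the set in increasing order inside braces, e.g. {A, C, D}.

4: miss, frames [4]
6: miss, frames [4, 6]
4: hit
3: miss, frames [4, 6, 3]
1: miss, frames [4, 6, 3, 1]
3: hit
9: miss, evict 4, frames [6, 3, 1, 9]
3: hit
4: miss, evict 6, frames [3, 1, 9, 4]
6: miss, evict 3, frames [1, 9, 4, 6]
4: hit
1: hit
6: hit
9: hit
1: hit
6: hit
1: hit
3: miss, evict 1, frames [9, 4, 6, 3]

{3, 4, 6, 9}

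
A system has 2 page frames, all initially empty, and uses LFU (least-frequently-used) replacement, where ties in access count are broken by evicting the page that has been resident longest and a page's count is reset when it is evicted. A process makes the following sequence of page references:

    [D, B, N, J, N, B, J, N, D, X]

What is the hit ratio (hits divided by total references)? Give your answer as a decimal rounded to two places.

D -> fault, frames (D)
B -> fault, frames (D B)
N -> fault, evict D, frames (B N)
J -> fault, evict B, frames (N J)
N -> hit
B -> fault, evict J, frames (N B)
J -> fault, evict B, frames (N J)
N -> hit
D -> fault, evict J, frames (N D)
X -> fault, evict D, frames (N X)
Hits: 2 of 10 references → 2/10 = 0.2000.

0.20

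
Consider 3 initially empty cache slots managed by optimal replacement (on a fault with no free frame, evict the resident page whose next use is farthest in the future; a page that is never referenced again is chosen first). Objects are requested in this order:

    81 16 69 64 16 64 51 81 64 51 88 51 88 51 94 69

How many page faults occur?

8

81 → miss, frames [81]
16 → miss, frames [81, 16]
69 → miss, frames [81, 16, 69]
64 → miss, evict 69, frames [81, 16, 64]
16 → hit
64 → hit
51 → miss, evict 16, frames [81, 64, 51]
81 → hit
64 → hit
51 → hit
88 → miss, evict 64, frames [81, 51, 88]
51 → hit
88 → hit
51 → hit
94 → miss, evict 88, frames [81, 51, 94]
69 → miss, evict 94, frames [81, 51, 69]
Page faults: 8.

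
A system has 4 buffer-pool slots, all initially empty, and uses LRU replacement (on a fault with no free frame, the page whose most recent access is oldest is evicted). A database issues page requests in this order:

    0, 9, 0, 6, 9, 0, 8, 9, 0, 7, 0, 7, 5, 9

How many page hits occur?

0 -> miss, frames [0]
9 -> miss, frames [0, 9]
0 -> hit
6 -> miss, frames [9, 0, 6]
9 -> hit
0 -> hit
8 -> miss, frames [6, 9, 0, 8]
9 -> hit
0 -> hit
7 -> miss, evict 6, frames [8, 9, 0, 7]
0 -> hit
7 -> hit
5 -> miss, evict 8, frames [9, 0, 7, 5]
9 -> hit
Hits: 8.

8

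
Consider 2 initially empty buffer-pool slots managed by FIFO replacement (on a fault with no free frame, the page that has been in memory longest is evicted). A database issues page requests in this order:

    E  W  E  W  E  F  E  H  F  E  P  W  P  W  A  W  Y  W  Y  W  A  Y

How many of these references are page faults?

E: miss, frames {E}
W: miss, frames {E,W}
E: hit
W: hit
E: hit
F: miss, evict E, frames {W,F}
E: miss, evict W, frames {F,E}
H: miss, evict F, frames {E,H}
F: miss, evict E, frames {H,F}
E: miss, evict H, frames {F,E}
P: miss, evict F, frames {E,P}
W: miss, evict E, frames {P,W}
P: hit
W: hit
A: miss, evict P, frames {W,A}
W: hit
Y: miss, evict W, frames {A,Y}
W: miss, evict A, frames {Y,W}
Y: hit
W: hit
A: miss, evict Y, frames {W,A}
Y: miss, evict W, frames {A,Y}
Page faults: 14.

14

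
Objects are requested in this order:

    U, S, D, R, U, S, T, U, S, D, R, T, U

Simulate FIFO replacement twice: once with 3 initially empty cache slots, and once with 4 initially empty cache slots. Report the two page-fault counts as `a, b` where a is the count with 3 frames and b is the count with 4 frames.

3 frames: F F F F F F F . . F F . F → 10 faults.
4 frames: F F F F . . F F F F F F F → 11 faults.
11 > 10: adding a frame increased faults — Belady's anomaly.

10, 11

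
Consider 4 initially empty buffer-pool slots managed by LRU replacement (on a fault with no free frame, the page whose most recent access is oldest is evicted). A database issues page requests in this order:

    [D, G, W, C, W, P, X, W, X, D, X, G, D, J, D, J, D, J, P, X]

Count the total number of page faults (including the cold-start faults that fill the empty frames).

11

D -> fault, frames {D}
G -> fault, frames {D,G}
W -> fault, frames {D,G,W}
C -> fault, frames {D,G,W,C}
W -> hit
P -> fault, evict D, frames {G,C,W,P}
X -> fault, evict G, frames {C,W,P,X}
W -> hit
X -> hit
D -> fault, evict C, frames {P,W,X,D}
X -> hit
G -> fault, evict P, frames {W,D,X,G}
D -> hit
J -> fault, evict W, frames {X,G,D,J}
D -> hit
J -> hit
D -> hit
J -> hit
P -> fault, evict X, frames {G,D,J,P}
X -> fault, evict G, frames {D,J,P,X}
Page faults: 11.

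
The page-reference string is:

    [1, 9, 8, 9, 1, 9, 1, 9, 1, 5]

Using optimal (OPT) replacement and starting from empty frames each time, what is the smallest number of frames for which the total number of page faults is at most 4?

3

f=1: 10 faults
f=2: 5 faults
f=3: 4 faults
f=4: 4 faults
Smallest f with faults ≤ 4 is 3.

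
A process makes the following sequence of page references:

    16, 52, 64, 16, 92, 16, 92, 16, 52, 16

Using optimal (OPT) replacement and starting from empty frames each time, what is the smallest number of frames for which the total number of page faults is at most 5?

f=1: 10 faults
f=2: 5 faults
f=3: 4 faults
f=4: 4 faults
Smallest f with faults ≤ 5 is 2.

2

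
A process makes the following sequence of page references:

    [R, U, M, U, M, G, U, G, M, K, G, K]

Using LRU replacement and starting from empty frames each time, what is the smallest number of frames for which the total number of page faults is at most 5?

3

f=1: 12 faults
f=2: 8 faults
f=3: 5 faults
f=4: 5 faults
f=5: 5 faults
Smallest f with faults ≤ 5 is 3.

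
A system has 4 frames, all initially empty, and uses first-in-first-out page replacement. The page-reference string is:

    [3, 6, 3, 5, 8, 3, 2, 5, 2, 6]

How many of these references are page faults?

5

3 → fault, frames (3)
6 → fault, frames (3 6)
3 → hit
5 → fault, frames (3 6 5)
8 → fault, frames (3 6 5 8)
3 → hit
2 → fault, evict 3, frames (6 5 8 2)
5 → hit
2 → hit
6 → hit
Page faults: 5.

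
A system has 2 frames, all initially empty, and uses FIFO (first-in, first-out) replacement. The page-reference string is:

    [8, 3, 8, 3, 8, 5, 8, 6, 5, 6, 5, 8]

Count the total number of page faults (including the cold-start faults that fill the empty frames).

8: miss, frames {8}
3: miss, frames {8,3}
8: hit
3: hit
8: hit
5: miss, evict 8, frames {3,5}
8: miss, evict 3, frames {5,8}
6: miss, evict 5, frames {8,6}
5: miss, evict 8, frames {6,5}
6: hit
5: hit
8: miss, evict 6, frames {5,8}
Page faults: 7.

7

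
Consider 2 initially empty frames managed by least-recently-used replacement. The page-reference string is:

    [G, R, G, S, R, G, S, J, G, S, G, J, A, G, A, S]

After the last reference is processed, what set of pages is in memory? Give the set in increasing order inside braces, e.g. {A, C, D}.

G -> miss, frames {G}
R -> miss, frames {G,R}
G -> hit
S -> miss, evict R, frames {G,S}
R -> miss, evict G, frames {S,R}
G -> miss, evict S, frames {R,G}
S -> miss, evict R, frames {G,S}
J -> miss, evict G, frames {S,J}
G -> miss, evict S, frames {J,G}
S -> miss, evict J, frames {G,S}
G -> hit
J -> miss, evict S, frames {G,J}
A -> miss, evict G, frames {J,A}
G -> miss, evict J, frames {A,G}
A -> hit
S -> miss, evict G, frames {A,S}

{A, S}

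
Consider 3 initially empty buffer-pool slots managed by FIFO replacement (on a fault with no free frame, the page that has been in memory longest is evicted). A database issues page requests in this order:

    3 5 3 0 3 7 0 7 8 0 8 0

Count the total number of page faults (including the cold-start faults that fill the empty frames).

3 → miss, frames {3}
5 → miss, frames {3,5}
3 → hit
0 → miss, frames {3,5,0}
3 → hit
7 → miss, evict 3, frames {5,0,7}
0 → hit
7 → hit
8 → miss, evict 5, frames {0,7,8}
0 → hit
8 → hit
0 → hit
Page faults: 5.

5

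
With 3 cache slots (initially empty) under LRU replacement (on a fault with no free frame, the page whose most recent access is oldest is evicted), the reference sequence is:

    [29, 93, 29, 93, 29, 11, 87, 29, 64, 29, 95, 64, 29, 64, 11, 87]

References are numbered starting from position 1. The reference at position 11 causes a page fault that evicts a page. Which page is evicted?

pos 1: 29 -> miss, frames [29]
pos 2: 93 -> miss, frames [29, 93]
pos 3: 29 -> hit
pos 4: 93 -> hit
pos 5: 29 -> hit
pos 6: 11 -> miss, frames [93, 29, 11]
pos 7: 87 -> miss, evict 93, frames [29, 11, 87]
pos 8: 29 -> hit
pos 9: 64 -> miss, evict 11, frames [87, 29, 64]
pos 10: 29 -> hit
pos 11: 95 -> miss, evict 87, frames [64, 29, 95]
At position 11, page 87 is evicted.

87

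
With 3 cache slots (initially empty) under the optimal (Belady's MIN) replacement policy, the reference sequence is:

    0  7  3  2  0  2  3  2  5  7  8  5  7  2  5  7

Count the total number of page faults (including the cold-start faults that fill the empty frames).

0 → miss, frames [0]
7 → miss, frames [0, 7]
3 → miss, frames [0, 7, 3]
2 → miss, evict 7, frames [0, 3, 2]
0 → hit
2 → hit
3 → hit
2 → hit
5 → miss, evict 3, frames [0, 2, 5]
7 → miss, evict 0, frames [2, 5, 7]
8 → miss, evict 2, frames [5, 7, 8]
5 → hit
7 → hit
2 → miss, evict 8, frames [5, 7, 2]
5 → hit
7 → hit
Page faults: 8.

8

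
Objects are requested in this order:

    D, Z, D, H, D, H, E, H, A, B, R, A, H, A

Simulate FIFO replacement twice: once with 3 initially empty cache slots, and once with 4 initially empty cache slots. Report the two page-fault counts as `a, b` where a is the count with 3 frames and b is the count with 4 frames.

9, 8

3 frames: F F . F . . F . F F F . F F → 9 faults.
4 frames: F F . F . . F . F F F . F . → 8 faults.
8 < 9: adding a frame reduced faults, as is typical.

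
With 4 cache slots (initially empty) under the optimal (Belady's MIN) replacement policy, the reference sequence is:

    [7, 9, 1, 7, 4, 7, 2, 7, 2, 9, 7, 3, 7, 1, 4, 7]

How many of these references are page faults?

7 -> miss, frames [7]
9 -> miss, frames [7, 9]
1 -> miss, frames [7, 9, 1]
7 -> hit
4 -> miss, frames [7, 9, 1, 4]
7 -> hit
2 -> miss, evict 4, frames [7, 9, 1, 2]
7 -> hit
2 -> hit
9 -> hit
7 -> hit
3 -> miss, evict 2, frames [7, 9, 1, 3]
7 -> hit
1 -> hit
4 -> miss, evict 3, frames [7, 9, 1, 4]
7 -> hit
Page faults: 7.

7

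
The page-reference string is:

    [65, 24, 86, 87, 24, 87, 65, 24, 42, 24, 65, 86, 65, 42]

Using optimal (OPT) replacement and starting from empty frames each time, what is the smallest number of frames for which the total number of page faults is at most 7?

f=1: 14 faults
f=2: 9 faults
f=3: 6 faults
f=4: 5 faults
f=5: 5 faults
Smallest f with faults ≤ 7 is 3.

3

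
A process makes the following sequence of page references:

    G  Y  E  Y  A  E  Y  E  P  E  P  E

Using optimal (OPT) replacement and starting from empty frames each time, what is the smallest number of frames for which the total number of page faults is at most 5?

3

f=1: 12 faults
f=2: 6 faults
f=3: 5 faults
f=4: 5 faults
f=5: 5 faults
Smallest f with faults ≤ 5 is 3.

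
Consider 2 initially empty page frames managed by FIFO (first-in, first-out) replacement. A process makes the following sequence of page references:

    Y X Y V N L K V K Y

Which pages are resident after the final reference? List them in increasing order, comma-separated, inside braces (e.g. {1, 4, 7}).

Y -> miss, frames [Y]
X -> miss, frames [Y, X]
Y -> hit
V -> miss, evict Y, frames [X, V]
N -> miss, evict X, frames [V, N]
L -> miss, evict V, frames [N, L]
K -> miss, evict N, frames [L, K]
V -> miss, evict L, frames [K, V]
K -> hit
Y -> miss, evict K, frames [V, Y]

{V, Y}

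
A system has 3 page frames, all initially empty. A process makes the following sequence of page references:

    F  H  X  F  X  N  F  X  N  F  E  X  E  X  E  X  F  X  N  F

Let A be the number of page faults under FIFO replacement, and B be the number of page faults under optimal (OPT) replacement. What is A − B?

3

Under FIFO: F F F . . F F . . . F F . . . . . . F F → 9 faults.
Under OPT: F F F . . F . . . . F . . . . . . . F . → 6 faults.
A − B = 9 − 6 = 3.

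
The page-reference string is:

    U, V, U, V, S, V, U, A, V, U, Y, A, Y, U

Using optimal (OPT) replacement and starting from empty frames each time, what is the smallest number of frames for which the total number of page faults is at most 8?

f=1: 14 faults
f=2: 8 faults
f=3: 5 faults
f=4: 5 faults
f=5: 5 faults
Smallest f with faults ≤ 8 is 2.

2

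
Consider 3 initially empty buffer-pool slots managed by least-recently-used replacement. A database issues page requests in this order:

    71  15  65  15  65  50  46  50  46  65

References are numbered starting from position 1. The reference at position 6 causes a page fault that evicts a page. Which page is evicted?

pos 1: 71 → miss, frames [71]
pos 2: 15 → miss, frames [71, 15]
pos 3: 65 → miss, frames [71, 15, 65]
pos 4: 15 → hit
pos 5: 65 → hit
pos 6: 50 → miss, evict 71, frames [15, 65, 50]
At position 6, page 71 is evicted.

71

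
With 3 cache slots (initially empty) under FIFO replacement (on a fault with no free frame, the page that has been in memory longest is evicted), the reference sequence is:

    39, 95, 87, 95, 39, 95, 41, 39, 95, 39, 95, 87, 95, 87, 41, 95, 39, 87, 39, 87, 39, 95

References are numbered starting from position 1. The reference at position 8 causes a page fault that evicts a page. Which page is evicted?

95

pos 1: 39 → fault, frames [39]
pos 2: 95 → fault, frames [39, 95]
pos 3: 87 → fault, frames [39, 95, 87]
pos 4: 95 → hit
pos 5: 39 → hit
pos 6: 95 → hit
pos 7: 41 → fault, evict 39, frames [95, 87, 41]
pos 8: 39 → fault, evict 95, frames [87, 41, 39]
At position 8, page 95 is evicted.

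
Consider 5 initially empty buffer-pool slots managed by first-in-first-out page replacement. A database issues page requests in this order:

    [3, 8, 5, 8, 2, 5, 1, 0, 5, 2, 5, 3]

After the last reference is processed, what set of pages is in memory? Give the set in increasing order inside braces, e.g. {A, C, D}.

{0, 1, 2, 3, 5}

3 → miss, frames {3}
8 → miss, frames {3,8}
5 → miss, frames {3,8,5}
8 → hit
2 → miss, frames {3,8,5,2}
5 → hit
1 → miss, frames {3,8,5,2,1}
0 → miss, evict 3, frames {8,5,2,1,0}
5 → hit
2 → hit
5 → hit
3 → miss, evict 8, frames {5,2,1,0,3}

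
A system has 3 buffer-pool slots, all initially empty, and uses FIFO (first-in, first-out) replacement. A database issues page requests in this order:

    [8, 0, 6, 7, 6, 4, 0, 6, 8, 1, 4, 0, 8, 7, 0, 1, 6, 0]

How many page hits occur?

2

8 -> miss, frames [8]
0 -> miss, frames [8, 0]
6 -> miss, frames [8, 0, 6]
7 -> miss, evict 8, frames [0, 6, 7]
6 -> hit
4 -> miss, evict 0, frames [6, 7, 4]
0 -> miss, evict 6, frames [7, 4, 0]
6 -> miss, evict 7, frames [4, 0, 6]
8 -> miss, evict 4, frames [0, 6, 8]
1 -> miss, evict 0, frames [6, 8, 1]
4 -> miss, evict 6, frames [8, 1, 4]
0 -> miss, evict 8, frames [1, 4, 0]
8 -> miss, evict 1, frames [4, 0, 8]
7 -> miss, evict 4, frames [0, 8, 7]
0 -> hit
1 -> miss, evict 0, frames [8, 7, 1]
6 -> miss, evict 8, frames [7, 1, 6]
0 -> miss, evict 7, frames [1, 6, 0]
Hits: 2.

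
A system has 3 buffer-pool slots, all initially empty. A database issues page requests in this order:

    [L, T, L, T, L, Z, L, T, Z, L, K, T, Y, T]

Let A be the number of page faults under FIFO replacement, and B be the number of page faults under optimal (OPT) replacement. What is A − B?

Under FIFO: F F . . . F . . . . F . F F → 6 faults.
Under OPT: F F . . . F . . . . F . F . → 5 faults.
A − B = 6 − 5 = 1.

1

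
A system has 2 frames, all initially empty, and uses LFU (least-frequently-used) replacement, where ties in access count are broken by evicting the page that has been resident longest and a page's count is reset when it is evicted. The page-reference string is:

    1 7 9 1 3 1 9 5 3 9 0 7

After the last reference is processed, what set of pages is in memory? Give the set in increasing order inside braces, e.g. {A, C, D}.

{1, 7}

1: fault, frames (1)
7: fault, frames (1 7)
9: fault, evict 1, frames (7 9)
1: fault, evict 7, frames (9 1)
3: fault, evict 9, frames (1 3)
1: hit
9: fault, evict 3, frames (1 9)
5: fault, evict 9, frames (1 5)
3: fault, evict 5, frames (1 3)
9: fault, evict 3, frames (1 9)
0: fault, evict 9, frames (1 0)
7: fault, evict 0, frames (1 7)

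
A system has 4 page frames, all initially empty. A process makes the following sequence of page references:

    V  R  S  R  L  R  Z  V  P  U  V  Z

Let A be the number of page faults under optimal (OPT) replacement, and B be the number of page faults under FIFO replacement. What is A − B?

-1

Under OPT: F F F . F . F . F F . . → 7 faults.
Under FIFO: F F F . F . F F F F . . → 8 faults.
A − B = 7 − 8 = -1.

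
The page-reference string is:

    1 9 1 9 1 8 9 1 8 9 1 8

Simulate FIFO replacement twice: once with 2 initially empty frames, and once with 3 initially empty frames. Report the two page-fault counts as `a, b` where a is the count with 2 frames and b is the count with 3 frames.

2 frames: F F . . . F . F . F . F → 6 faults.
3 frames: F F . . . F . . . . . . → 3 faults.
3 < 6: adding a frame reduced faults, as is typical.

6, 3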